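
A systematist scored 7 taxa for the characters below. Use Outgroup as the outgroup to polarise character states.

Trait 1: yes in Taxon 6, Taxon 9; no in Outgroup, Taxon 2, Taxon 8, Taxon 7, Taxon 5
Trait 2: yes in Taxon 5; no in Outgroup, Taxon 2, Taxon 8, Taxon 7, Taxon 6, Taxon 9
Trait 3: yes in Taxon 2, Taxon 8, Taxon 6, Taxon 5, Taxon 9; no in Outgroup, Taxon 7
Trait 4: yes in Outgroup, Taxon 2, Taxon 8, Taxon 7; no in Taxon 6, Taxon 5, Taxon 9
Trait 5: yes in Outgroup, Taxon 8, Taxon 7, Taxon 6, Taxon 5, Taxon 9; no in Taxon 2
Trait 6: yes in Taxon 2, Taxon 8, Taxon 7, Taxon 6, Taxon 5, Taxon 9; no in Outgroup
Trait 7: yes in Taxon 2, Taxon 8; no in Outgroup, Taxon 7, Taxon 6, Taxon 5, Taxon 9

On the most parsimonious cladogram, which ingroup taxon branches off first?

Taxon 7

Character polarity is set by the outgroup: the derived state is whichever differs from the outgroup's state, so for Trait 4, Trait 5 the derived state is 'no', and for the remaining characters it is 'yes'.
Trait 1: derived state 'yes' in Taxon 6 and Taxon 9 only — synapomorphy for {Taxon 6, Taxon 9}.
Trait 2: derived state 'yes' in Taxon 5 only — an autapomorphy, so it tells us nothing about relationships among taxa.
Trait 3 (derived state 'yes') is shared by Taxon 2, Taxon 5, Taxon 6, Taxon 8, and Taxon 9 — a synapomorphy uniting that clade.
Trait 4 (derived state 'no') is shared by Taxon 5, Taxon 6, and Taxon 9 — a synapomorphy uniting that clade.
Trait 5 (derived state 'no') is unique to Taxon 2 (autapomorphy; uninformative for grouping).
Trait 6 (derived state 'yes') is shared by all ingroup taxa — unites the whole ingroup.
Trait 7 (derived state 'yes') is shared by Taxon 2 and Taxon 8 — a synapomorphy uniting that clade.
Most parsimonious ingroup topology: (((Taxon 2,Taxon 8),((Taxon 6,Taxon 9),Taxon 5)),Taxon 7).
Taxon 7 is sister to the clade containing all other ingroup taxa, so it is the earliest-diverging (most basal) ingroup lineage.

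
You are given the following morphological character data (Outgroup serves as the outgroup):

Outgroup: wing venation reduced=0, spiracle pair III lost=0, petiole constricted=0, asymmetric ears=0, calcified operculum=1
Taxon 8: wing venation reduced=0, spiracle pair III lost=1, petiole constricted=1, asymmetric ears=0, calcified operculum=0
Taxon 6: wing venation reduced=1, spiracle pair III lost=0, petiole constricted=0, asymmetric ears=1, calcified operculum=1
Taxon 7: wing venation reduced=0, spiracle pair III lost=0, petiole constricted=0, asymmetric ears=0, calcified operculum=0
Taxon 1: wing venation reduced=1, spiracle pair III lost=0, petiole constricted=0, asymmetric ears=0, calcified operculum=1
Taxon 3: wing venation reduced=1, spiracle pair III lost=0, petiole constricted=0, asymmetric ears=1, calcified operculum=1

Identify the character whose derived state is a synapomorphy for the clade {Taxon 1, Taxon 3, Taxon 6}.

Character polarity is set by the outgroup: the derived state is whichever differs from the outgroup's state, so for calcified operculum the derived state is '0', and for the remaining characters it is '1'.
Only Taxon 1, Taxon 3, and Taxon 6 show the derived state '1' for wing venation reduced, supporting them as a clade.
spiracle pair III lost (derived state '1') is unique to Taxon 8 (autapomorphy; uninformative for grouping).
petiole constricted (derived state '1') is unique to Taxon 8 (autapomorphy; uninformative for grouping).
asymmetric ears (derived state '1') is shared by Taxon 3 and Taxon 6 — a synapomorphy uniting that clade.
calcified operculum (derived state '0') is shared by Taxon 7 and Taxon 8 — a synapomorphy uniting that clade.
Most parsimonious ingroup topology: ((Taxon 8,Taxon 7),((Taxon 6,Taxon 3),Taxon 1)).
The clade {Taxon 1, Taxon 3, Taxon 6} is supported by wing venation reduced: its derived state '1' occurs in exactly those taxa and in no other taxon (including the outgroup).

wing venation reduced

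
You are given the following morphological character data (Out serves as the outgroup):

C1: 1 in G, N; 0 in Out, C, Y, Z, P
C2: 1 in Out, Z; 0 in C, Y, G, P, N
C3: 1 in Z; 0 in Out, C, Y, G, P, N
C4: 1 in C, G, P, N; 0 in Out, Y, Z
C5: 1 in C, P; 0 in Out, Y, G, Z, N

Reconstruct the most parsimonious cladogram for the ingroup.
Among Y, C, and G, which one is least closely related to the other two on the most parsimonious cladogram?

Y

Character polarity is set by the outgroup: the derived state is whichever differs from the outgroup's state, so for C2 the derived state is '0', and for the remaining characters it is '1'.
Only G and N show the derived state '1' for C1, supporting them as a clade.
C2: derived state '0' in C, G, N, P, and Y only — synapomorphy for {C, G, N, P, Y}.
C3: derived state '1' in Z only — an autapomorphy, so it tells us nothing about relationships among taxa.
C4 (derived state '1') is shared by C, G, N, and P — a synapomorphy uniting that clade.
C5 (derived state '1') is shared by C and P — a synapomorphy uniting that clade.
Most parsimonious ingroup topology: ((((C,P),(G,N)),Y),Z).
G and C share a more recent common ancestor with each other than either does with Y, so Y is the least closely related of the three.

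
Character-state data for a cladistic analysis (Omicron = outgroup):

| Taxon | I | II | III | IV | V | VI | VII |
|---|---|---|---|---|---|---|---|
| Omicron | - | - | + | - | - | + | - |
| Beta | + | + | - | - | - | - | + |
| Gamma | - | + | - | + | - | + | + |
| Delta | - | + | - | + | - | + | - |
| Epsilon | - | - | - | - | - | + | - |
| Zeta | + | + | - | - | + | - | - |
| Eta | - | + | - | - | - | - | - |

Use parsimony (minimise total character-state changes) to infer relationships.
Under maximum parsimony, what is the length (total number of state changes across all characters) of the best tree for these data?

8

Character polarity is set by the outgroup: the derived state is whichever differs from the outgroup's state, so for III, VI the derived state is '-', and for the remaining characters it is '+'.
I: derived state '+' in Beta and Zeta only — synapomorphy for {Beta, Zeta}.
II (derived state '+') is shared by Beta, Delta, Eta, Gamma, and Zeta — a synapomorphy uniting that clade.
All ingroup taxa share the derived state '-' for III; it defines the ingroup but does not resolve relationships within it.
IV: derived state '+' in Delta and Gamma only — synapomorphy for {Delta, Gamma}.
V (derived state '+') is unique to Zeta (autapomorphy; uninformative for grouping).
Only Beta, Eta, and Zeta show the derived state '-' for VI, supporting them as a clade.
VII groups Beta and Gamma, which is incompatible with the clades supported by the remaining characters; treating it as convergent (homoplasy) costs fewer steps than any alternative tree.
Most parsimonious ingroup topology: ((((Beta,Zeta),Eta),(Gamma,Delta)),Epsilon).
Changes per character on this tree: I: 1; II: 1; III: 1; IV: 1; V: 1; VI: 1; VII: 2.
Total = 8.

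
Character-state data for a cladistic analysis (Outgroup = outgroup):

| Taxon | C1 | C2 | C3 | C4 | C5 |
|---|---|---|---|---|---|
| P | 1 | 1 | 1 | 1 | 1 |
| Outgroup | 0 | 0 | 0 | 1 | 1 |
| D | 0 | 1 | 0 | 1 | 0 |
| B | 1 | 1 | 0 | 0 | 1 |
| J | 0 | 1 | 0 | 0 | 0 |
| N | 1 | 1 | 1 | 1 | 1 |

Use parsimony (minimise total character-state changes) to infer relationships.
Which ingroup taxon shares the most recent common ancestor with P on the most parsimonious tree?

Character polarity is set by the outgroup: the derived state is whichever differs from the outgroup's state, so for C4, C5 the derived state is '0', and for the remaining characters it is '1'.
C1: derived state '1' in B, N, and P only — synapomorphy for {B, N, P}.
C2 (derived state '1') is shared by all ingroup taxa — unites the whole ingroup.
Only N and P show the derived state '1' for C3, supporting them as a clade.
C4 (state '0') occurs in B and J but conflicts with the nesting implied by the other characters — most parsimoniously interpreted as homoplasy.
Only D and J show the derived state '0' for C5, supporting them as a clade.
Most parsimonious ingroup topology: ((B,(P,N)),(J,D)).
P and N form a cherry on this tree, so they are sister taxa.

N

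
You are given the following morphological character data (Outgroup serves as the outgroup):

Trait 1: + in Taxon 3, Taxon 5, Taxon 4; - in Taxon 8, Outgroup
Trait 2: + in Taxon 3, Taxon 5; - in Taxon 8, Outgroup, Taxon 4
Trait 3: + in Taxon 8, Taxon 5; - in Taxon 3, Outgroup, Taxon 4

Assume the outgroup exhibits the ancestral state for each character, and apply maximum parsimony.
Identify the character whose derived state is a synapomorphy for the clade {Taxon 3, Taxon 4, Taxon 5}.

Trait 1

The outgroup has state '-' for every character, so '+' is the derived state throughout.
Trait 1 (derived state '+') is shared by Taxon 3, Taxon 4, and Taxon 5 — a synapomorphy uniting that clade.
Trait 2: derived state '+' in Taxon 3 and Taxon 5 only — synapomorphy for {Taxon 3, Taxon 5}.
Trait 3 (state '+') occurs in Taxon 5 and Taxon 8 but conflicts with the nesting implied by the other characters — most parsimoniously interpreted as homoplasy.
Most parsimonious ingroup topology: (((Taxon 3,Taxon 5),Taxon 4),Taxon 8).
The clade {Taxon 3, Taxon 4, Taxon 5} is supported by Trait 1: its derived state '+' occurs in exactly those taxa and in no other taxon (including the outgroup).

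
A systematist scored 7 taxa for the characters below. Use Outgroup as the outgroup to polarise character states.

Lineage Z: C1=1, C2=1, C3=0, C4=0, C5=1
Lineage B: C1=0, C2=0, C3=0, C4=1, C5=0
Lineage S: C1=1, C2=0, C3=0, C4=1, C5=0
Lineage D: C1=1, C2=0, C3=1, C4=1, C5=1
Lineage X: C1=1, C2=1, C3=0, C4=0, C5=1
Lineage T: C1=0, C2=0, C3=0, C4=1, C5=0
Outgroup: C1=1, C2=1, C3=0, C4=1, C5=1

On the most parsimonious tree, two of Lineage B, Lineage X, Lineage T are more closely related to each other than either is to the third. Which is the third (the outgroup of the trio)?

Lineage X

Character polarity is set by the outgroup: the derived state is whichever differs from the outgroup's state, so for C1, C2, C4, C5 the derived state is '0', and for the remaining characters it is '1'.
C1 (derived state '0') is shared by Lineage B and Lineage T — a synapomorphy uniting that clade.
C2: derived state '0' in Lineage B, Lineage D, Lineage S, and Lineage T only — synapomorphy for {Lineage B, Lineage D, Lineage S, Lineage T}.
C3 (derived state '1') is unique to Lineage D (autapomorphy; uninformative for grouping).
C4 (derived state '0') is shared by Lineage X and Lineage Z — a synapomorphy uniting that clade.
C5: derived state '0' in Lineage B, Lineage S, and Lineage T only — synapomorphy for {Lineage B, Lineage S, Lineage T}.
Most parsimonious ingroup topology: (((Lineage S,(Lineage T,Lineage B)),Lineage D),(Lineage Z,Lineage X)).
Lineage B and Lineage T share a more recent common ancestor with each other than either does with Lineage X, so Lineage X is the least closely related of the three.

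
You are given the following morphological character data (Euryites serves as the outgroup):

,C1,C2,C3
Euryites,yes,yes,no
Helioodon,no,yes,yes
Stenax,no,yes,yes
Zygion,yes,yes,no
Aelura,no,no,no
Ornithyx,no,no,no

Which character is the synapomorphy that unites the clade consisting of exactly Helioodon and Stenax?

C3

Character polarity is set by the outgroup: the derived state is whichever differs from the outgroup's state, so for C1, C2 the derived state is 'no', and for the remaining characters it is 'yes'.
C1: derived state 'no' in Aelura, Helioodon, Ornithyx, and Stenax only — synapomorphy for {Aelura, Helioodon, Ornithyx, Stenax}.
C2 (derived state 'no') is shared by Aelura and Ornithyx — a synapomorphy uniting that clade.
Only Helioodon and Stenax show the derived state 'yes' for C3, supporting them as a clade.
Most parsimonious ingroup topology: (((Helioodon,Stenax),(Aelura,Ornithyx)),Zygion).
The clade {Helioodon, Stenax} is supported by C3: its derived state 'yes' occurs in exactly those taxa and in no other taxon (including the outgroup).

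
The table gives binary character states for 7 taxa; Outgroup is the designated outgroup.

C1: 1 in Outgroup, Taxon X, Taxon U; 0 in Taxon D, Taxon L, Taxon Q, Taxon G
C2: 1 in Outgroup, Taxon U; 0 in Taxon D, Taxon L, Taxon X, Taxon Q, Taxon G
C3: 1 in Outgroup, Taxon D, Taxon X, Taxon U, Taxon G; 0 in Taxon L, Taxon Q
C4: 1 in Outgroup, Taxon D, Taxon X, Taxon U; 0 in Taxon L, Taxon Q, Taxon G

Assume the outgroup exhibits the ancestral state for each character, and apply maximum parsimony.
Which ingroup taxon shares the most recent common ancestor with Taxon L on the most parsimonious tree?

Taxon Q

The outgroup has state '1' for every character, so '0' is the derived state throughout.
C1 (derived state '0') is shared by Taxon D, Taxon G, Taxon L, and Taxon Q — a synapomorphy uniting that clade.
C2 (derived state '0') is shared by Taxon D, Taxon G, Taxon L, Taxon Q, and Taxon X — a synapomorphy uniting that clade.
C3 (derived state '0') is shared by Taxon L and Taxon Q — a synapomorphy uniting that clade.
C4 (derived state '0') is shared by Taxon G, Taxon L, and Taxon Q — a synapomorphy uniting that clade.
Most parsimonious ingroup topology: (((Taxon D,((Taxon L,Taxon Q),Taxon G)),Taxon X),Taxon U).
Taxon L and Taxon Q form a cherry on this tree, so they are sister taxa.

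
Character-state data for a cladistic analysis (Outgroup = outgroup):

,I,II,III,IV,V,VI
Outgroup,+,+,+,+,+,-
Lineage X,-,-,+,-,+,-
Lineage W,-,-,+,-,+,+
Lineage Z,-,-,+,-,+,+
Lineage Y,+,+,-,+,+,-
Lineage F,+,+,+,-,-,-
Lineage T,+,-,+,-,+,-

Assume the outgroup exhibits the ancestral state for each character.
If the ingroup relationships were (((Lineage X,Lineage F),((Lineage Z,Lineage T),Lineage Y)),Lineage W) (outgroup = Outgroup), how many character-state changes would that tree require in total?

Map each character onto (((Lineage X,Lineage F),((Lineage Z,Lineage T),Lineage Y)),Lineage W) (rooted by Outgroup) and count the minimum state changes it requires (Fitch parsimony):
I: 3; II: 3; III: 1; IV: 2; V: 1; VI: 2.
Total tree length = 12.

12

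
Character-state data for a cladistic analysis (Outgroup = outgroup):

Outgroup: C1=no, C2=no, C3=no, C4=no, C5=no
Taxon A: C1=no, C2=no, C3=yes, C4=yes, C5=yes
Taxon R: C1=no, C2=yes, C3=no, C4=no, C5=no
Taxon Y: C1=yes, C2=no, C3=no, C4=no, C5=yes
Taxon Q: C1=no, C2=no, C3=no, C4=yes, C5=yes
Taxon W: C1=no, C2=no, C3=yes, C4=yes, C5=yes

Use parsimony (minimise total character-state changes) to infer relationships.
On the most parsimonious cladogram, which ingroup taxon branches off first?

Taxon R

The outgroup has state 'no' for every character, so 'yes' is the derived state throughout.
C1: derived state 'yes' in Taxon Y only — an autapomorphy, so it tells us nothing about relationships among taxa.
C2 (derived state 'yes') is unique to Taxon R (autapomorphy; uninformative for grouping).
Only Taxon A and Taxon W show the derived state 'yes' for C3, supporting them as a clade.
C4: derived state 'yes' in Taxon A, Taxon Q, and Taxon W only — synapomorphy for {Taxon A, Taxon Q, Taxon W}.
C5: derived state 'yes' in Taxon A, Taxon Q, Taxon W, and Taxon Y only — synapomorphy for {Taxon A, Taxon Q, Taxon W, Taxon Y}.
Most parsimonious ingroup topology: ((((Taxon A,Taxon W),Taxon Q),Taxon Y),Taxon R).
Taxon R is sister to the clade containing all other ingroup taxa, so it is the earliest-diverging (most basal) ingroup lineage.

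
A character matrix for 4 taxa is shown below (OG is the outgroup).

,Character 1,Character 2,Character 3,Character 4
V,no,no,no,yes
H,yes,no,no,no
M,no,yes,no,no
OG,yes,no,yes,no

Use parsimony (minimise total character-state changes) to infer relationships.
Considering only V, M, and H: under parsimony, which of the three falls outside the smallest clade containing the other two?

Character polarity is set by the outgroup: the derived state is whichever differs from the outgroup's state, so for Character 1, Character 3 the derived state is 'no', and for the remaining characters it is 'yes'.
Character 1 (derived state 'no') is shared by M and V — a synapomorphy uniting that clade.
Character 2: derived state 'yes' in M only — an autapomorphy, so it tells us nothing about relationships among taxa.
Character 3 (derived state 'no') is shared by all ingroup taxa — unites the whole ingroup.
Character 4: derived state 'yes' in V only — an autapomorphy, so it tells us nothing about relationships among taxa.
Most parsimonious ingroup topology: ((V,M),H).
V and M share a more recent common ancestor with each other than either does with H, so H is the least closely related of the three.

H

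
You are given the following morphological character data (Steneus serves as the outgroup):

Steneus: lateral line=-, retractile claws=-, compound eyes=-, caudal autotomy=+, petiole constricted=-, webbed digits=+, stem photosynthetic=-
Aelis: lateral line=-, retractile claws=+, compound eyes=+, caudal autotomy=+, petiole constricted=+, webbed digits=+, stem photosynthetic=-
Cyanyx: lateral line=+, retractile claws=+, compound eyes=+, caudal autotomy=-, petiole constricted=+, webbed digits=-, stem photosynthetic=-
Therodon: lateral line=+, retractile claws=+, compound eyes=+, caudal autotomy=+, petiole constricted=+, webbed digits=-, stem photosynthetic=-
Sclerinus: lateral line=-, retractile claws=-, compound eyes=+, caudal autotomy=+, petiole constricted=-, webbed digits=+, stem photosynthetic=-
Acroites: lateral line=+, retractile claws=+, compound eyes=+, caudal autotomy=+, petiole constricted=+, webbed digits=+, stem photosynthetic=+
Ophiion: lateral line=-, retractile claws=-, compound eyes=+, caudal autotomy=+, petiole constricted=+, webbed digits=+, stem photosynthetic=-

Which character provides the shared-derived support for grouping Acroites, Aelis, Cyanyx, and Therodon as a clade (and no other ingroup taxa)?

Character polarity is set by the outgroup: the derived state is whichever differs from the outgroup's state, so for caudal autotomy, webbed digits the derived state is '-', and for the remaining characters it is '+'.
Only Acroites, Cyanyx, and Therodon show the derived state '+' for lateral line, supporting them as a clade.
Only Acroites, Aelis, Cyanyx, and Therodon show the derived state '+' for retractile claws, supporting them as a clade.
All ingroup taxa share the derived state '+' for compound eyes; it defines the ingroup but does not resolve relationships within it.
caudal autotomy (derived state '-') is unique to Cyanyx (autapomorphy; uninformative for grouping).
Only Acroites, Aelis, Cyanyx, Ophiion, and Therodon show the derived state '+' for petiole constricted, supporting them as a clade.
webbed digits (derived state '-') is shared by Cyanyx and Therodon — a synapomorphy uniting that clade.
stem photosynthetic: derived state '+' in Acroites only — an autapomorphy, so it tells us nothing about relationships among taxa.
Most parsimonious ingroup topology: (((Aelis,((Cyanyx,Therodon),Acroites)),Ophiion),Sclerinus).
The clade {Acroites, Aelis, Cyanyx, Therodon} is supported by retractile claws: its derived state '+' occurs in exactly those taxa and in no other taxon (including the outgroup).

retractile claws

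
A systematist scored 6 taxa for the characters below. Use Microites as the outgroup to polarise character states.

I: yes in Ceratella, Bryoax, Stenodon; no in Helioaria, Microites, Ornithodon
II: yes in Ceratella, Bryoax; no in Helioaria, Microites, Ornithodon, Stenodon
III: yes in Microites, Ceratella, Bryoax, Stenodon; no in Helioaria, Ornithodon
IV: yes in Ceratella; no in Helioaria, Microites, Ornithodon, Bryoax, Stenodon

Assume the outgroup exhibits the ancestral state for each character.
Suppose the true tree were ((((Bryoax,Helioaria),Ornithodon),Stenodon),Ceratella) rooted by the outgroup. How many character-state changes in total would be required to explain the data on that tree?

Map each character onto ((((Bryoax,Helioaria),Ornithodon),Stenodon),Ceratella) (rooted by Microites) and count the minimum state changes it requires (Fitch parsimony):
I: 3; II: 2; III: 2; IV: 1.
Total tree length = 8.

8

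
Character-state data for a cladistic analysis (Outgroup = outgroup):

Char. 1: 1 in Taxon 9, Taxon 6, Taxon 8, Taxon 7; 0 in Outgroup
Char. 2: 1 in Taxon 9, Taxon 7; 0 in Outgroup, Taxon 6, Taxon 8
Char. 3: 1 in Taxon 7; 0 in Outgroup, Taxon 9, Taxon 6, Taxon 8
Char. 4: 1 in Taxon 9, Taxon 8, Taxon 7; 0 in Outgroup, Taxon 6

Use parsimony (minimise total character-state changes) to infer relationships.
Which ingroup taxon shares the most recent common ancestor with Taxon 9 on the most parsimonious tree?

Taxon 7

The outgroup has state '0' for every character, so '1' is the derived state throughout.
All ingroup taxa share the derived state '1' for Char. 1; it defines the ingroup but does not resolve relationships within it.
Only Taxon 7 and Taxon 9 show the derived state '1' for Char. 2, supporting them as a clade.
Char. 3: derived state '1' in Taxon 7 only — an autapomorphy, so it tells us nothing about relationships among taxa.
Char. 4 (derived state '1') is shared by Taxon 7, Taxon 8, and Taxon 9 — a synapomorphy uniting that clade.
Most parsimonious ingroup topology: (((Taxon 9,Taxon 7),Taxon 8),Taxon 6).
Taxon 9 and Taxon 7 form a cherry on this tree, so they are sister taxa.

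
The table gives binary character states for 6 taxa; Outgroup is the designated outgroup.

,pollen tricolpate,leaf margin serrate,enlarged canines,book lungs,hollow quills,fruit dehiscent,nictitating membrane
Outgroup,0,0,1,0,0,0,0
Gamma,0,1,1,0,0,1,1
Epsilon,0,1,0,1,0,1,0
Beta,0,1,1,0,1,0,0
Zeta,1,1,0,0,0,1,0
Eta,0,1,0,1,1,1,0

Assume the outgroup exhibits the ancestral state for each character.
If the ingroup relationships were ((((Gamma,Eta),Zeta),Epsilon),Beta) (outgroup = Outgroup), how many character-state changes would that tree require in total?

10

Map each character onto ((((Gamma,Eta),Zeta),Epsilon),Beta) (rooted by Outgroup) and count the minimum state changes it requires (Fitch parsimony):
pollen tricolpate: 1; leaf margin serrate: 1; enlarged canines: 2; book lungs: 2; hollow quills: 2; fruit dehiscent: 1; nictitating membrane: 1.
Total tree length = 10.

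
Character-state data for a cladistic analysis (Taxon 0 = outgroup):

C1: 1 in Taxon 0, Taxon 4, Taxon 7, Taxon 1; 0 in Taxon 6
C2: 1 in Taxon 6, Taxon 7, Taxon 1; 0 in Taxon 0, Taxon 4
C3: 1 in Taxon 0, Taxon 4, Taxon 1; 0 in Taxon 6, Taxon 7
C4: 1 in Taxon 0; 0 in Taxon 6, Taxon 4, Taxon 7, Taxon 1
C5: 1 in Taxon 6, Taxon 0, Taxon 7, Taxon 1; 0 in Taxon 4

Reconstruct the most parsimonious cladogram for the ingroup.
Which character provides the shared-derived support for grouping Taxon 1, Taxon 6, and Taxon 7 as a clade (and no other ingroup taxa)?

C2

Character polarity is set by the outgroup: the derived state is whichever differs from the outgroup's state, so for C1, C3, C4, C5 the derived state is '0', and for the remaining characters it is '1'.
C1: derived state '0' in Taxon 6 only — an autapomorphy, so it tells us nothing about relationships among taxa.
C2: derived state '1' in Taxon 1, Taxon 6, and Taxon 7 only — synapomorphy for {Taxon 1, Taxon 6, Taxon 7}.
C3 (derived state '0') is shared by Taxon 6 and Taxon 7 — a synapomorphy uniting that clade.
All ingroup taxa share the derived state '0' for C4; it defines the ingroup but does not resolve relationships within it.
C5: derived state '0' in Taxon 4 only — an autapomorphy, so it tells us nothing about relationships among taxa.
Most parsimonious ingroup topology: ((Taxon 1,(Taxon 6,Taxon 7)),Taxon 4).
The clade {Taxon 1, Taxon 6, Taxon 7} is supported by C2: its derived state '1' occurs in exactly those taxa and in no other taxon (including the outgroup).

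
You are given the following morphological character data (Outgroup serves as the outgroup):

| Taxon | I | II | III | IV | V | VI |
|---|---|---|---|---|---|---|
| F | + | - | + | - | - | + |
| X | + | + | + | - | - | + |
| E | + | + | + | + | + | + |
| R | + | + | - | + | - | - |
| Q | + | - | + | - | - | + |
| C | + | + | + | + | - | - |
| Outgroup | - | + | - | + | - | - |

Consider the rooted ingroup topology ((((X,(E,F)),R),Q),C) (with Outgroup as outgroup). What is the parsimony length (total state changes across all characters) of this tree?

Map each character onto ((((X,(E,F)),R),Q),C) (rooted by Outgroup) and count the minimum state changes it requires (Fitch parsimony):
I: 1; II: 2; III: 2; IV: 3; V: 1; VI: 2.
Total tree length = 11.

11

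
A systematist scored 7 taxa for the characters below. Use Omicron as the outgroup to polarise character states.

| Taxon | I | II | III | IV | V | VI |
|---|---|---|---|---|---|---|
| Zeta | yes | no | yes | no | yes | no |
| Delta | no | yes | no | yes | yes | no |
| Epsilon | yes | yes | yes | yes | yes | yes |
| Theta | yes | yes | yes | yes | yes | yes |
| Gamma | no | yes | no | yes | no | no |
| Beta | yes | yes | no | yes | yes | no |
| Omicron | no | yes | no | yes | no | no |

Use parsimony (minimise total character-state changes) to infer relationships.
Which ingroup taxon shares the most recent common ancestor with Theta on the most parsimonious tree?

Epsilon

Character polarity is set by the outgroup: the derived state is whichever differs from the outgroup's state, so for II, IV the derived state is 'no', and for the remaining characters it is 'yes'.
Only Beta, Epsilon, Theta, and Zeta show the derived state 'yes' for I, supporting them as a clade.
II: derived state 'no' in Zeta only — an autapomorphy, so it tells us nothing about relationships among taxa.
Only Epsilon, Theta, and Zeta show the derived state 'yes' for III, supporting them as a clade.
IV (derived state 'no') is unique to Zeta (autapomorphy; uninformative for grouping).
V: derived state 'yes' in Beta, Delta, Epsilon, Theta, and Zeta only — synapomorphy for {Beta, Delta, Epsilon, Theta, Zeta}.
VI: derived state 'yes' in Epsilon and Theta only — synapomorphy for {Epsilon, Theta}.
Most parsimonious ingroup topology: (((((Epsilon,Theta),Zeta),Beta),Delta),Gamma).
Theta and Epsilon form a cherry on this tree, so they are sister taxa.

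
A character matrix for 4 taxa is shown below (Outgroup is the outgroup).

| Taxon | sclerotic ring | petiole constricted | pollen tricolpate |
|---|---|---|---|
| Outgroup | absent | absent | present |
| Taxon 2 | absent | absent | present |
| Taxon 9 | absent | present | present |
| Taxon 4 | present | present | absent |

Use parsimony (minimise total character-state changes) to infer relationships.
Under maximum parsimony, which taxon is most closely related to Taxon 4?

Character polarity is set by the outgroup: the derived state is whichever differs from the outgroup's state, so for pollen tricolpate the derived state is 'absent', and for the remaining characters it is 'present'.
sclerotic ring (derived state 'present') is unique to Taxon 4 (autapomorphy; uninformative for grouping).
petiole constricted: derived state 'present' in Taxon 4 and Taxon 9 only — synapomorphy for {Taxon 4, Taxon 9}.
pollen tricolpate (derived state 'absent') is unique to Taxon 4 (autapomorphy; uninformative for grouping).
Most parsimonious ingroup topology: (Taxon 2,(Taxon 9,Taxon 4)).
Taxon 4 and Taxon 9 form a cherry on this tree, so they are sister taxa.

Taxon 9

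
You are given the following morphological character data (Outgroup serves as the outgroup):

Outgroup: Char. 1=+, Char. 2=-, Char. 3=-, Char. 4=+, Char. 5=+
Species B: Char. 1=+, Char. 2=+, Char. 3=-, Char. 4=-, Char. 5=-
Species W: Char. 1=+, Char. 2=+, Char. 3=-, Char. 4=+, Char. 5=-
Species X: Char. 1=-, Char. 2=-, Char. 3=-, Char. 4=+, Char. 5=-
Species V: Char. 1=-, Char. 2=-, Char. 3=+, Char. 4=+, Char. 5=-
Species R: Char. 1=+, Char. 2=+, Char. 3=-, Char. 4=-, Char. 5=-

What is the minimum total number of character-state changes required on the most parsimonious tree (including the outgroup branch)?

5

Character polarity is set by the outgroup: the derived state is whichever differs from the outgroup's state, so for Char. 1, Char. 4, Char. 5 the derived state is '-', and for the remaining characters it is '+'.
Only Species V and Species X show the derived state '-' for Char. 1, supporting them as a clade.
Only Species B, Species R, and Species W show the derived state '+' for Char. 2, supporting them as a clade.
Char. 3 (derived state '+') is unique to Species V (autapomorphy; uninformative for grouping).
Char. 4: derived state '-' in Species B and Species R only — synapomorphy for {Species B, Species R}.
All ingroup taxa share the derived state '-' for Char. 5; it defines the ingroup but does not resolve relationships within it.
Most parsimonious ingroup topology: (((Species B,Species R),Species W),(Species X,Species V)).
Changes per character on this tree: Char. 1: 1; Char. 2: 1; Char. 3: 1; Char. 4: 1; Char. 5: 1.
Total = 5.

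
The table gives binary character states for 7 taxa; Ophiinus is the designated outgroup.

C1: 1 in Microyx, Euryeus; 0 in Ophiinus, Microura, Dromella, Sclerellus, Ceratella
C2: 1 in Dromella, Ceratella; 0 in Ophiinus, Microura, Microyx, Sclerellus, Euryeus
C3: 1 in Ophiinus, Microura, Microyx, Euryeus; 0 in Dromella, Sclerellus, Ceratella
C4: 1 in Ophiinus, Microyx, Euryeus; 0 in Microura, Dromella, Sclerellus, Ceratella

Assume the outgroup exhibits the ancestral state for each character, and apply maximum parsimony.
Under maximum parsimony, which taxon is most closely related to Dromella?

Character polarity is set by the outgroup: the derived state is whichever differs from the outgroup's state, so for C3, C4 the derived state is '0', and for the remaining characters it is '1'.
C1 (derived state '1') is shared by Euryeus and Microyx — a synapomorphy uniting that clade.
Only Ceratella and Dromella show the derived state '1' for C2, supporting them as a clade.
C3 (derived state '0') is shared by Ceratella, Dromella, and Sclerellus — a synapomorphy uniting that clade.
C4: derived state '0' in Ceratella, Dromella, Microura, and Sclerellus only — synapomorphy for {Ceratella, Dromella, Microura, Sclerellus}.
Most parsimonious ingroup topology: ((Microura,((Dromella,Ceratella),Sclerellus)),(Microyx,Euryeus)).
Dromella and Ceratella form a cherry on this tree, so they are sister taxa.

Ceratella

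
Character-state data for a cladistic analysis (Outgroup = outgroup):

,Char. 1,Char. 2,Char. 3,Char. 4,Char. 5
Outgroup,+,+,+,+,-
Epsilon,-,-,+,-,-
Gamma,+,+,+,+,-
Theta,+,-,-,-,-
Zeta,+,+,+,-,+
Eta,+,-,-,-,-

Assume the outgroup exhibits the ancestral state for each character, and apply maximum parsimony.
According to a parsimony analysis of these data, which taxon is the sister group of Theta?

Character polarity is set by the outgroup: the derived state is whichever differs from the outgroup's state, so for Char. 1, Char. 2, Char. 3, Char. 4 the derived state is '-', and for the remaining characters it is '+'.
Char. 1: derived state '-' in Epsilon only — an autapomorphy, so it tells us nothing about relationships among taxa.
Char. 2: derived state '-' in Epsilon, Eta, and Theta only — synapomorphy for {Epsilon, Eta, Theta}.
Char. 3: derived state '-' in Eta and Theta only — synapomorphy for {Eta, Theta}.
Char. 4: derived state '-' in Epsilon, Eta, Theta, and Zeta only — synapomorphy for {Epsilon, Eta, Theta, Zeta}.
Char. 5 (derived state '+') is unique to Zeta (autapomorphy; uninformative for grouping).
Most parsimonious ingroup topology: (((Epsilon,(Theta,Eta)),Zeta),Gamma).
Theta and Eta form a cherry on this tree, so they are sister taxa.

Eta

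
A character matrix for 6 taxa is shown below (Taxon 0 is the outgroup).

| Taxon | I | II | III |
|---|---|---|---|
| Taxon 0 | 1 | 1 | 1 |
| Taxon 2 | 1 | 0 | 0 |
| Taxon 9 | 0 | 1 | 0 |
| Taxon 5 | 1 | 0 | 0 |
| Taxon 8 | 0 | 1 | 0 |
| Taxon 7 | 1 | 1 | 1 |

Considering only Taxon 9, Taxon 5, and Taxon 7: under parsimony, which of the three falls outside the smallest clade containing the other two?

Taxon 7

The outgroup has state '1' for every character, so '0' is the derived state throughout.
I: derived state '0' in Taxon 8 and Taxon 9 only — synapomorphy for {Taxon 8, Taxon 9}.
II: derived state '0' in Taxon 2 and Taxon 5 only — synapomorphy for {Taxon 2, Taxon 5}.
III: derived state '0' in Taxon 2, Taxon 5, Taxon 8, and Taxon 9 only — synapomorphy for {Taxon 2, Taxon 5, Taxon 8, Taxon 9}.
Most parsimonious ingroup topology: (((Taxon 2,Taxon 5),(Taxon 9,Taxon 8)),Taxon 7).
Taxon 5 and Taxon 9 share a more recent common ancestor with each other than either does with Taxon 7, so Taxon 7 is the least closely related of the three.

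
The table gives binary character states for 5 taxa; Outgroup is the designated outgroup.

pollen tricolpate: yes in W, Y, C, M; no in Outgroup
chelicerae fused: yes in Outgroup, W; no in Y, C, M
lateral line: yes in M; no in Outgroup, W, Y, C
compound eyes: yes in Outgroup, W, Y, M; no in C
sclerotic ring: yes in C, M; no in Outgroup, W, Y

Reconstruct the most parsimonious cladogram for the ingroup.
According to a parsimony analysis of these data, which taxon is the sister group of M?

Character polarity is set by the outgroup: the derived state is whichever differs from the outgroup's state, so for chelicerae fused, compound eyes the derived state is 'no', and for the remaining characters it is 'yes'.
All ingroup taxa share the derived state 'yes' for pollen tricolpate; it defines the ingroup but does not resolve relationships within it.
Only C, M, and Y show the derived state 'no' for chelicerae fused, supporting them as a clade.
lateral line (derived state 'yes') is unique to M (autapomorphy; uninformative for grouping).
compound eyes (derived state 'no') is unique to C (autapomorphy; uninformative for grouping).
Only C and M show the derived state 'yes' for sclerotic ring, supporting them as a clade.
Most parsimonious ingroup topology: (W,(Y,(C,M))).
M and C form a cherry on this tree, so they are sister taxa.

C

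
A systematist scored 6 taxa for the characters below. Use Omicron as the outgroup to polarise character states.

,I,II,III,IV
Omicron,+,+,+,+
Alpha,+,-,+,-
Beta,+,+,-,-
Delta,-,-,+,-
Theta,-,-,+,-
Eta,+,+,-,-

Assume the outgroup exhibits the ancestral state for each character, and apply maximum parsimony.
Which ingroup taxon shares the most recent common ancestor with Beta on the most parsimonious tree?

Eta

The outgroup has state '+' for every character, so '-' is the derived state throughout.
I (derived state '-') is shared by Delta and Theta — a synapomorphy uniting that clade.
II: derived state '-' in Alpha, Delta, and Theta only — synapomorphy for {Alpha, Delta, Theta}.
III: derived state '-' in Beta and Eta only — synapomorphy for {Beta, Eta}.
All ingroup taxa share the derived state '-' for IV; it defines the ingroup but does not resolve relationships within it.
Most parsimonious ingroup topology: ((Alpha,(Delta,Theta)),(Beta,Eta)).
Beta and Eta form a cherry on this tree, so they are sister taxa.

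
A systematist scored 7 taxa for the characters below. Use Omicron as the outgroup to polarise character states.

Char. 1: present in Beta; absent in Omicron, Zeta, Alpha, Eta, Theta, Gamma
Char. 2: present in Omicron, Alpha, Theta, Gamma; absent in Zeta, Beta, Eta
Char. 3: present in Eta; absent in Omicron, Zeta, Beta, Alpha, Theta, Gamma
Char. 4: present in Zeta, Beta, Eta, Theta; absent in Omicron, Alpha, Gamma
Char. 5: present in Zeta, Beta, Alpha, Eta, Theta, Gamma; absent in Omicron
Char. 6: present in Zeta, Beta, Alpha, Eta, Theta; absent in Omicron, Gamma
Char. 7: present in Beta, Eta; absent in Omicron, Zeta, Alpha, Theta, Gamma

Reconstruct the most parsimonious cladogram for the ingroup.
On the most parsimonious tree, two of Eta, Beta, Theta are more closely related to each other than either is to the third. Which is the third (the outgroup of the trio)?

Character polarity is set by the outgroup: the derived state is whichever differs from the outgroup's state, so for Char. 2 the derived state is 'absent', and for the remaining characters it is 'present'.
Char. 1: derived state 'present' in Beta only — an autapomorphy, so it tells us nothing about relationships among taxa.
Char. 2 (derived state 'absent') is shared by Beta, Eta, and Zeta — a synapomorphy uniting that clade.
Char. 3 (derived state 'present') is unique to Eta (autapomorphy; uninformative for grouping).
Char. 4: derived state 'present' in Beta, Eta, Theta, and Zeta only — synapomorphy for {Beta, Eta, Theta, Zeta}.
Char. 5 (derived state 'present') is shared by all ingroup taxa — unites the whole ingroup.
Only Alpha, Beta, Eta, Theta, and Zeta show the derived state 'present' for Char. 6, supporting them as a clade.
Char. 7 (derived state 'present') is shared by Beta and Eta — a synapomorphy uniting that clade.
Most parsimonious ingroup topology: ((((Zeta,(Beta,Eta)),Theta),Alpha),Gamma).
Beta and Eta share a more recent common ancestor with each other than either does with Theta, so Theta is the least closely related of the three.

Theta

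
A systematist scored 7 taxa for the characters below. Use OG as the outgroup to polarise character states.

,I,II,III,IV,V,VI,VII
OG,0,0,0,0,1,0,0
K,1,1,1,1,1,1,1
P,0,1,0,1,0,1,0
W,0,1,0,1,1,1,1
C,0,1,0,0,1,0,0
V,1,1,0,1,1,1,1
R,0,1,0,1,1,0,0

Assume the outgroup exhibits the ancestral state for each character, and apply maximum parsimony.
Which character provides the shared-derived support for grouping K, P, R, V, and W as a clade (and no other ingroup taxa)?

Character polarity is set by the outgroup: the derived state is whichever differs from the outgroup's state, so for V the derived state is '0', and for the remaining characters it is '1'.
I: derived state '1' in K and V only — synapomorphy for {K, V}.
All ingroup taxa share the derived state '1' for II; it defines the ingroup but does not resolve relationships within it.
III (derived state '1') is unique to K (autapomorphy; uninformative for grouping).
IV: derived state '1' in K, P, R, V, and W only — synapomorphy for {K, P, R, V, W}.
V (derived state '0') is unique to P (autapomorphy; uninformative for grouping).
VI (derived state '1') is shared by K, P, V, and W — a synapomorphy uniting that clade.
Only K, V, and W show the derived state '1' for VII, supporting them as a clade.
Most parsimonious ingroup topology: (((((K,V),W),P),R),C).
The clade {K, P, R, V, W} is supported by IV: its derived state '1' occurs in exactly those taxa and in no other taxon (including the outgroup).

IV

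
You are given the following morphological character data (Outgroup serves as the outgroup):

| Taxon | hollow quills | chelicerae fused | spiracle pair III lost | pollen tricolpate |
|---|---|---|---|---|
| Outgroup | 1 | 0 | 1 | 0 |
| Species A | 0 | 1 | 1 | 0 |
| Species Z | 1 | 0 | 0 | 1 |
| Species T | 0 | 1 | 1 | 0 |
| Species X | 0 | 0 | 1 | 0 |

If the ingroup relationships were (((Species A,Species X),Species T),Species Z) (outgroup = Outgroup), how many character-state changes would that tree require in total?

5

Map each character onto (((Species A,Species X),Species T),Species Z) (rooted by Outgroup) and count the minimum state changes it requires (Fitch parsimony):
hollow quills: 1; chelicerae fused: 2; spiracle pair III lost: 1; pollen tricolpate: 1.
Total tree length = 5.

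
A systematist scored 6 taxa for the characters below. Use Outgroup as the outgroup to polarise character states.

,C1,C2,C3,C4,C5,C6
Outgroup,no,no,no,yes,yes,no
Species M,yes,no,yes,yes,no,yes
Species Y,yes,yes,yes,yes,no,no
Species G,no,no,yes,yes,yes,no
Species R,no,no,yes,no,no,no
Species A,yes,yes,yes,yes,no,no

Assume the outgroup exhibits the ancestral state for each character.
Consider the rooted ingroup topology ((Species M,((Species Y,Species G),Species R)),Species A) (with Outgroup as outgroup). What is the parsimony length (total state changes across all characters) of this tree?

10

Map each character onto ((Species M,((Species Y,Species G),Species R)),Species A) (rooted by Outgroup) and count the minimum state changes it requires (Fitch parsimony):
C1: 3; C2: 2; C3: 1; C4: 1; C5: 2; C6: 1.
Total tree length = 10.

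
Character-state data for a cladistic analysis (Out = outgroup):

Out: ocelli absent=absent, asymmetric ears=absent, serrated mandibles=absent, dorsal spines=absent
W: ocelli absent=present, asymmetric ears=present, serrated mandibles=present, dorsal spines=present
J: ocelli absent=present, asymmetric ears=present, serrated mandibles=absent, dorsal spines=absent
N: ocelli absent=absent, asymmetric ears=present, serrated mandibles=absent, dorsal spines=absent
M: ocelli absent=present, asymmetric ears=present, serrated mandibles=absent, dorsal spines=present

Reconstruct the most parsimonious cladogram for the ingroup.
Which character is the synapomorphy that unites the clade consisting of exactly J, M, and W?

ocelli absent

The outgroup has state 'absent' for every character, so 'present' is the derived state throughout.
ocelli absent: derived state 'present' in J, M, and W only — synapomorphy for {J, M, W}.
All ingroup taxa share the derived state 'present' for asymmetric ears; it defines the ingroup but does not resolve relationships within it.
serrated mandibles: derived state 'present' in W only — an autapomorphy, so it tells us nothing about relationships among taxa.
dorsal spines: derived state 'present' in M and W only — synapomorphy for {M, W}.
Most parsimonious ingroup topology: (((W,M),J),N).
The clade {J, M, W} is supported by ocelli absent: its derived state 'present' occurs in exactly those taxa and in no other taxon (including the outgroup).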